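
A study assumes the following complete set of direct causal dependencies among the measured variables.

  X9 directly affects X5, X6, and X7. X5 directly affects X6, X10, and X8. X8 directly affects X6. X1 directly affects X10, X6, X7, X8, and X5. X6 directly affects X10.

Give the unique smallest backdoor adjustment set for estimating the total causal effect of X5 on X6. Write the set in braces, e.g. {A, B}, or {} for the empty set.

Variables eligible for adjustment (non-descendants of X5, excluding X5 and X6): {X1, X7, X9}.
Backdoor paths from X5 to X6:
  P1: X5 <- X1 -> X7 <- X9 -> X6
  P2: X5 <- X1 -> X8 -> X6
  P3: X5 <- X1 -> X6
  P4: X5 <- X1 -> X10 <- X6
  P5: X5 <- X9 -> X7 <- X1 -> X8 -> X6
  P6: X5 <- X9 -> X7 <- X1 -> X6
  P7: X5 <- X9 -> X7 <- X1 -> X10 <- X6
  P8: X5 <- X9 -> X6
The empty set is not sufficient: P2 (X5 <- X1 -> X8 -> X6) has no collider blocking it and no conditioned non-collider, so it is open.
Try {X1, X9}:
  P1: blocked at fork node X1 ∈ conditioning set.
  P2: blocked at fork node X1 ∈ conditioning set.
  P3: blocked at fork node X1 ∈ conditioning set.
  P4: blocked at fork node X1 ∈ conditioning set.
  P5: blocked at fork node X9 ∈ conditioning set.
  P6: blocked at fork node X9 ∈ conditioning set.
  P7: blocked at fork node X9 ∈ conditioning set.
  P8: blocked at fork node X9 ∈ conditioning set.
{X1, X9} contains no descendant of X5 and blocks every backdoor path.
Every element of {X1, X9} is needed (dropping X1 leaves P2 open; dropping X9 leaves P8 open), so no proper subset is valid.
Among all size-2 subsets of the eligible variables, only {X1, X9} blocks every backdoor path, so it is the unique smallest valid adjustment set.

{X1, X9}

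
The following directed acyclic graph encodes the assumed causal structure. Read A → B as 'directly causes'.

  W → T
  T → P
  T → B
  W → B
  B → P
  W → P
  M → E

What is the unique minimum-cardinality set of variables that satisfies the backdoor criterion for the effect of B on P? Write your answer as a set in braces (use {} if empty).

Variables eligible for adjustment (non-descendants of B, excluding B and P): {E, M, T, W}.
Backdoor paths from B to P:
  P1: B <- W -> T -> P
  P2: B <- W -> P
  P3: B <- T <- W -> P
  P4: B <- T -> P
The empty set is not sufficient: P1 (B <- W -> T -> P) has no collider blocking it and no conditioned non-collider, so it is open.
Try {T, W}:
  P1: blocked at fork node W ∈ conditioning set.
  P2: blocked at fork node W ∈ conditioning set.
  P3: blocked at chain node T ∈ conditioning set.
  P4: blocked at fork node T ∈ conditioning set.
{T, W} contains no descendant of B and blocks every backdoor path.
Every element of {T, W} is needed (dropping T leaves P4 open; dropping W leaves P2 open), so no proper subset is valid.
Among all size-2 subsets of the eligible variables, only {T, W} blocks every backdoor path, so it is the unique smallest valid adjustment set.

{T, W}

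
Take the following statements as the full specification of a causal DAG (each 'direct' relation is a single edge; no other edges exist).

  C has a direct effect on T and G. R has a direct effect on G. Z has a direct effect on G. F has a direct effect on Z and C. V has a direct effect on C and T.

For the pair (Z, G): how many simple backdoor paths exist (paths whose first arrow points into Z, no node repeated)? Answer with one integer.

1

A backdoor path from Z to G is any simple undirected path whose first edge points into Z (i.e. leaves Z via a parent).
Parents of Z: {F}.
Enumerating:
  P1: Z <- F -> C -> G
That exhausts the simple backdoor paths. Count: 1.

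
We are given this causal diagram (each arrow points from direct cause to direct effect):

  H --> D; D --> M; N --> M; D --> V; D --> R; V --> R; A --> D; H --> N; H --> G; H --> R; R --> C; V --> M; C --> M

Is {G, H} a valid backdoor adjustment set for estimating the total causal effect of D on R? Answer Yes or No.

Yes

Backdoor paths from D to R (paths whose first edge points into D):
  P1: D <- H -> N -> M <- V -> R
  P2: D <- H -> N -> M <- C <- R
  P3: D <- H -> R
Condition 1 (no descendant of D in the set): holds — descendants of D are {C, M, R, V}; none are in {G, H}.
Condition 2 (every backdoor path blocked by {G, H}):
  P1: blocked at fork node H ∈ conditioning set.
  P2: blocked at fork node H ∈ conditioning set.
  P3: blocked at fork node H ∈ conditioning set.
{G, H} satisfies the backdoor criterion.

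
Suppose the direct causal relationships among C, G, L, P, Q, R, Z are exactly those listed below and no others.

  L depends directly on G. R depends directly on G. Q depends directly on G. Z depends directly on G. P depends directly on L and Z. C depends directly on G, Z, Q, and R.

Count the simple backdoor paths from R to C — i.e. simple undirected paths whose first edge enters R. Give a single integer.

4

A backdoor path from R to C is any simple undirected path whose first edge points into R (i.e. leaves R via a parent).
Parents of R: {G}.
Enumerating:
  P1: R <- G -> Q -> C
  P2: R <- G -> Z -> C
  P3: R <- G -> L -> P <- Z -> C
  P4: R <- G -> C
That exhausts the simple backdoor paths. Count: 4.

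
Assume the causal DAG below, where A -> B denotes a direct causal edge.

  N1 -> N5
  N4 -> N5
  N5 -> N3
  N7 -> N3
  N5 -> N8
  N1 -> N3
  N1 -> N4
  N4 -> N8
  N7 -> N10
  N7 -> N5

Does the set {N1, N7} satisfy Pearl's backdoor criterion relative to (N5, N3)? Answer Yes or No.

Backdoor paths from N5 to N3 (paths whose first edge points into N5):
  P1: N5 <- N7 -> N3
  P2: N5 <- N1 -> N3
  P3: N5 <- N4 <- N1 -> N3
Condition 1 (no descendant of N5 in the set): holds — descendants of N5 are {N3, N8}; none are in {N1, N7}.
Condition 2 (every backdoor path blocked by {N1, N7}):
  P1: blocked at fork node N7 ∈ conditioning set.
  P2: blocked at fork node N1 ∈ conditioning set.
  P3: blocked at fork node N1 ∈ conditioning set.
{N1, N7} satisfies the backdoor criterion.

Yes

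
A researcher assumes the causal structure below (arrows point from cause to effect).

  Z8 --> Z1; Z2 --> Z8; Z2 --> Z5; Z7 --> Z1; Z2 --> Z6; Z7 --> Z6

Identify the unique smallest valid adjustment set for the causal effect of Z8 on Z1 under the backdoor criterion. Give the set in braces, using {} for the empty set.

Variables eligible for adjustment (non-descendants of Z8, excluding Z8 and Z1): {Z2, Z5, Z6, Z7}.
Backdoor paths from Z8 to Z1:
  P1: Z8 <- Z2 -> Z6 <- Z7 -> Z1
Each backdoor path contains an unconditioned collider, so every path is already blocked with the empty conditioning set:
  P1: blocked at collider Z6 (neither it nor any descendant is in the conditioning set).
The empty set is therefore the unique smallest valid set.

{}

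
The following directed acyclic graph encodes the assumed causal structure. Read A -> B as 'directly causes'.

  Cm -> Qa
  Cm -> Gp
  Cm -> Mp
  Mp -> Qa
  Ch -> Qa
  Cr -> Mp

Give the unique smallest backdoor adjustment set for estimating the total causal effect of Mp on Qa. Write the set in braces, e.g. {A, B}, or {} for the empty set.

{Cm}

Variables eligible for adjustment (non-descendants of Mp, excluding Mp and Qa): {Ch, Cm, Cr, Gp}.
Backdoor paths from Mp to Qa:
  P1: Mp <- Cm -> Qa
The empty set is not sufficient: P1 (Mp <- Cm -> Qa) has no collider blocking it and no conditioned non-collider, so it is open.
Try {Cm}:
  P1: blocked at fork node Cm ∈ conditioning set.
{Cm} contains no descendant of Mp and blocks every backdoor path.
No other singleton works — e.g. {Cr} leaves P1 open — so {Cm} is the unique smallest valid adjustment set.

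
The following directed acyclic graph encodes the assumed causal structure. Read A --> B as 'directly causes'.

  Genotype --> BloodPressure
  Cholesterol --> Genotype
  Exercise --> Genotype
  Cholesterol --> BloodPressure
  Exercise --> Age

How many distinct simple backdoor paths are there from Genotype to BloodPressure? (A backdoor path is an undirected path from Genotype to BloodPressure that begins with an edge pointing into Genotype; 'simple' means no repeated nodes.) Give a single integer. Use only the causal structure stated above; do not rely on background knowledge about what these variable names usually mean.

A backdoor path from Genotype to BloodPressure is any simple undirected path whose first edge points into Genotype (i.e. leaves Genotype via a parent).
Parents of Genotype: {Cholesterol, Exercise}.
Enumerating:
  P1: Genotype <- Cholesterol -> BloodPressure
That exhausts the simple backdoor paths. Count: 1.

1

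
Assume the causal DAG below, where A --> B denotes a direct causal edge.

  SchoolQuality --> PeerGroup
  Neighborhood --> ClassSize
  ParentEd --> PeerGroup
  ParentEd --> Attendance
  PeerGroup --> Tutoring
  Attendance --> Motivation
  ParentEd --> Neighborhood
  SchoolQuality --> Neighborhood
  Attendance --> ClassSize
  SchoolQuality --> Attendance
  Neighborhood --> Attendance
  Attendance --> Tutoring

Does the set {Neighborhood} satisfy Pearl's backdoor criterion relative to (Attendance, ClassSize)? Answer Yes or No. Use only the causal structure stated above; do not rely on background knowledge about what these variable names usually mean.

Yes

Backdoor paths from Attendance to ClassSize (paths whose first edge points into Attendance):
  P1: Attendance <- ParentEd -> Neighborhood -> ClassSize
  P2: Attendance <- ParentEd -> PeerGroup <- SchoolQuality -> Neighborhood -> ClassSize
  P3: Attendance <- SchoolQuality -> Neighborhood -> ClassSize
  P4: Attendance <- SchoolQuality -> PeerGroup <- ParentEd -> Neighborhood -> ClassSize
  P5: Attendance <- Neighborhood -> ClassSize
Condition 1 (no descendant of Attendance in the set): holds — descendants of Attendance are {ClassSize, Motivation, Tutoring}; none are in {Neighborhood}.
Condition 2 (every backdoor path blocked by {Neighborhood}):
  P1: blocked at chain node Neighborhood ∈ conditioning set.
  P2: blocked at collider PeerGroup (neither it nor any descendant is in the conditioning set).
  P3: blocked at chain node Neighborhood ∈ conditioning set.
  P4: blocked at collider PeerGroup (neither it nor any descendant is in the conditioning set).
  P5: blocked at fork node Neighborhood ∈ conditioning set.
{Neighborhood} satisfies the backdoor criterion.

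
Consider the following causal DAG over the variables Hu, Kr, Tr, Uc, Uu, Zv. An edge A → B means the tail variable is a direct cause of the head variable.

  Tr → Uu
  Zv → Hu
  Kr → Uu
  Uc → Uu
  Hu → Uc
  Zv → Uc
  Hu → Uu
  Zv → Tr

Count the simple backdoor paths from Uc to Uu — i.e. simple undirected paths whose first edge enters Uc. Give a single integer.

4

A backdoor path from Uc to Uu is any simple undirected path whose first edge points into Uc (i.e. leaves Uc via a parent).
Parents of Uc: {Hu, Zv}.
Enumerating:
  P1: Uc <- Zv -> Hu -> Uu
  P2: Uc <- Zv -> Tr -> Uu
  P3: Uc <- Hu <- Zv -> Tr -> Uu
  P4: Uc <- Hu -> Uu
That exhausts the simple backdoor paths. Count: 4.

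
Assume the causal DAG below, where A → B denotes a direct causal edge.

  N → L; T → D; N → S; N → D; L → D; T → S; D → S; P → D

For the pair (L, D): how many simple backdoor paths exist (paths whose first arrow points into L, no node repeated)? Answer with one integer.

3

A backdoor path from L to D is any simple undirected path whose first edge points into L (i.e. leaves L via a parent).
Parents of L: {N}.
Enumerating:
  P1: L <- N -> D
  P2: L <- N -> S <- T -> D
  P3: L <- N -> S <- D
That exhausts the simple backdoor paths. Count: 3.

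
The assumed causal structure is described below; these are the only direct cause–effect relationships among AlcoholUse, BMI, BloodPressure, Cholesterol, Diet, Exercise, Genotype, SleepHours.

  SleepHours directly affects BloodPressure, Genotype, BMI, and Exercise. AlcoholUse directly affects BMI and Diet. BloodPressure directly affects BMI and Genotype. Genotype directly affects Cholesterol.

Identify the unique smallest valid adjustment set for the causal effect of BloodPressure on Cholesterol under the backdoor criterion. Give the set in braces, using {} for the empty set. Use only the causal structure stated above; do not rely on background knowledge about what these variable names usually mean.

{SleepHours}

Variables eligible for adjustment (non-descendants of BloodPressure, excluding BloodPressure and Cholesterol): {AlcoholUse, Diet, Exercise, SleepHours}.
Backdoor paths from BloodPressure to Cholesterol:
  P1: BloodPressure <- SleepHours -> Genotype -> Cholesterol
The empty set is not sufficient: P1 (BloodPressure <- SleepHours -> Genotype -> Cholesterol) has no collider blocking it and no conditioned non-collider, so it is open.
Try {SleepHours}:
  P1: blocked at fork node SleepHours ∈ conditioning set.
{SleepHours} contains no descendant of BloodPressure and blocks every backdoor path.
No other singleton works — e.g. {AlcoholUse} leaves P1 open — so {SleepHours} is the unique smallest valid adjustment set.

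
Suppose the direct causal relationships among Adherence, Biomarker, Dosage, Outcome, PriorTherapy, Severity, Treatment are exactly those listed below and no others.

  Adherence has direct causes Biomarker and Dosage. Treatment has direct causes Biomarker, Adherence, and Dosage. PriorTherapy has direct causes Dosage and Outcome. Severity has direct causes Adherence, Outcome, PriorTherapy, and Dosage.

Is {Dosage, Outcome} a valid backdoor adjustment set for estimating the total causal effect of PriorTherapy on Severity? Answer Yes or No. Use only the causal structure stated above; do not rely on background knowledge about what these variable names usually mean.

Yes

Backdoor paths from PriorTherapy to Severity (paths whose first edge points into PriorTherapy):
  P1: PriorTherapy <- Dosage -> Adherence -> Severity
  P2: PriorTherapy <- Dosage -> Treatment <- Biomarker -> Adherence -> Severity
  P3: PriorTherapy <- Dosage -> Treatment <- Adherence -> Severity
  P4: PriorTherapy <- Dosage -> Severity
  P5: PriorTherapy <- Outcome -> Severity
Condition 1 (no descendant of PriorTherapy in the set): holds — descendants of PriorTherapy are {Severity}; none are in {Dosage, Outcome}.
Condition 2 (every backdoor path blocked by {Dosage, Outcome}):
  P1: blocked at fork node Dosage ∈ conditioning set.
  P2: blocked at fork node Dosage ∈ conditioning set.
  P3: blocked at fork node Dosage ∈ conditioning set.
  P4: blocked at fork node Dosage ∈ conditioning set.
  P5: blocked at fork node Outcome ∈ conditioning set.
{Dosage, Outcome} satisfies the backdoor criterion.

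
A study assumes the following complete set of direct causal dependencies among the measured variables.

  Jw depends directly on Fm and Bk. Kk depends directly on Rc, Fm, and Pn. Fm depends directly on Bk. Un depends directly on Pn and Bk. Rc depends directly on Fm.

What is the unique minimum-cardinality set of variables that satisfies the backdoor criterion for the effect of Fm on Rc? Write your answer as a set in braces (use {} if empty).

Variables eligible for adjustment (non-descendants of Fm, excluding Fm and Rc): {Bk, Pn, Un}.
Backdoor paths from Fm to Rc:
  P1: Fm <- Bk -> Un <- Pn -> Kk <- Rc
Each backdoor path contains an unconditioned collider, so every path is already blocked with the empty conditioning set:
  P1: blocked at collider Un (neither it nor any descendant is in the conditioning set).
The empty set is therefore the unique smallest valid set.

{}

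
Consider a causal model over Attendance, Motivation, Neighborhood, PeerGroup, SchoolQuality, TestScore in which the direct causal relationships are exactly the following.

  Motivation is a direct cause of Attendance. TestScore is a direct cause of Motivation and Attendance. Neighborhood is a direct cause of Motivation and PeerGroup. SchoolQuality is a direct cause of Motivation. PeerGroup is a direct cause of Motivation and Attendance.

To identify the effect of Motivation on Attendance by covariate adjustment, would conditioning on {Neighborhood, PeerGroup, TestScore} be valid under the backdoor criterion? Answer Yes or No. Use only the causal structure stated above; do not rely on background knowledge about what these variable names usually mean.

Yes

Backdoor paths from Motivation to Attendance (paths whose first edge points into Motivation):
  P1: Motivation <- TestScore -> Attendance
  P2: Motivation <- Neighborhood -> PeerGroup -> Attendance
  P3: Motivation <- PeerGroup -> Attendance
Condition 1 (no descendant of Motivation in the set): holds — descendants of Motivation are {Attendance}; none are in {Neighborhood, PeerGroup, TestScore}.
Condition 2 (every backdoor path blocked by {Neighborhood, PeerGroup, TestScore}):
  P1: blocked at fork node TestScore ∈ conditioning set.
  P2: blocked at fork node Neighborhood ∈ conditioning set.
  P3: blocked at fork node PeerGroup ∈ conditioning set.
{Neighborhood, PeerGroup, TestScore} satisfies the backdoor criterion.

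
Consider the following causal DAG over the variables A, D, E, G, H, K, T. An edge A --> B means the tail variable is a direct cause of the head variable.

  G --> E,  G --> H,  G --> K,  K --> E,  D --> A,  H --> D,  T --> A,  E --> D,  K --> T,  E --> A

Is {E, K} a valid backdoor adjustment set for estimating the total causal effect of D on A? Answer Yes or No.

Yes

Backdoor paths from D to A (paths whose first edge points into D):
  P1: D <- H <- G -> K -> T -> A
  P2: D <- H <- G -> K -> E -> A
  P3: D <- H <- G -> E <- K -> T -> A
  P4: D <- H <- G -> E -> A
  P5: D <- E <- G -> K -> T -> A
  P6: D <- E <- K -> T -> A
  P7: D <- E -> A
Condition 1 (no descendant of D in the set): holds — descendants of D are {A}; none are in {E, K}.
Condition 2 (every backdoor path blocked by {E, K}):
  P1: blocked at chain node K ∈ conditioning set.
  P2: blocked at chain node K ∈ conditioning set.
  P3: blocked at fork node K ∈ conditioning set.
  P4: blocked at chain node E ∈ conditioning set.
  P5: blocked at chain node E ∈ conditioning set.
  P6: blocked at chain node E ∈ conditioning set.
  P7: blocked at fork node E ∈ conditioning set.
{E, K} satisfies the backdoor criterion.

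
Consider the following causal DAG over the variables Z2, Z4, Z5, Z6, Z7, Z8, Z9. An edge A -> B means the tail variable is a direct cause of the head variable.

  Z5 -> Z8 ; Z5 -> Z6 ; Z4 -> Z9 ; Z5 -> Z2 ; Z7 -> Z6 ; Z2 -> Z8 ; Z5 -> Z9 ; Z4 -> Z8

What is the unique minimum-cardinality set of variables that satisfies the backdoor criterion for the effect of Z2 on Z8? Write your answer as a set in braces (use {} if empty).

Variables eligible for adjustment (non-descendants of Z2, excluding Z2 and Z8): {Z4, Z5, Z6, Z7, Z9}.
Backdoor paths from Z2 to Z8:
  P1: Z2 <- Z5 -> Z9 <- Z4 -> Z8
  P2: Z2 <- Z5 -> Z8
The empty set is not sufficient: P2 (Z2 <- Z5 -> Z8) has no collider blocking it and no conditioned non-collider, so it is open.
Try {Z5}:
  P1: blocked at fork node Z5 ∈ conditioning set.
  P2: blocked at fork node Z5 ∈ conditioning set.
{Z5} contains no descendant of Z2 and blocks every backdoor path.
No other singleton works — e.g. {Z4} leaves P2 open — so {Z5} is the unique smallest valid adjustment set.

{Z5}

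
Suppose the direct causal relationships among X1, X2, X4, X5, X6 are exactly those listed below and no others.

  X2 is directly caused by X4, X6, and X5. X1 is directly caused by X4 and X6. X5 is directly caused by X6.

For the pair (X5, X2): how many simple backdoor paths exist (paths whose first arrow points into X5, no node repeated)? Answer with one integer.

2

A backdoor path from X5 to X2 is any simple undirected path whose first edge points into X5 (i.e. leaves X5 via a parent).
Parents of X5: {X6}.
Enumerating:
  P1: X5 <- X6 -> X2
  P2: X5 <- X6 -> X1 <- X4 -> X2
That exhausts the simple backdoor paths. Count: 2.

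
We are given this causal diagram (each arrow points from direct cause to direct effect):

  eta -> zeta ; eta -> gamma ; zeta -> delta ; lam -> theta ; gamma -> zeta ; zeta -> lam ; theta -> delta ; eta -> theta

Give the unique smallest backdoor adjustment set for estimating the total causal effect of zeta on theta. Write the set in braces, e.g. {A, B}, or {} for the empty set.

{eta}

Variables eligible for adjustment (non-descendants of zeta, excluding zeta and theta): {eta, gamma}.
Backdoor paths from zeta to theta:
  P1: zeta <- eta -> theta
  P2: zeta <- gamma <- eta -> theta
The empty set is not sufficient: P1 (zeta <- eta -> theta) has no collider blocking it and no conditioned non-collider, so it is open.
Try {eta}:
  P1: blocked at fork node eta ∈ conditioning set.
  P2: blocked at fork node eta ∈ conditioning set.
{eta} contains no descendant of zeta and blocks every backdoor path.
No other singleton works — e.g. {gamma} leaves P1 open — so {eta} is the unique smallest valid adjustment set.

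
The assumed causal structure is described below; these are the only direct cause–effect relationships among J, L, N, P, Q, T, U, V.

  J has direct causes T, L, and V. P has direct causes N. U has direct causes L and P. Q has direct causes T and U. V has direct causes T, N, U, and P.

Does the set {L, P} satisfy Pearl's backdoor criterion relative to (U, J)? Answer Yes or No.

Backdoor paths from U to J (paths whose first edge points into U):
  P1: U <- L -> J
  P2: U <- P <- N -> V <- T -> J
  P3: U <- P <- N -> V -> J
  P4: U <- P -> V <- T -> J
  P5: U <- P -> V -> J
Condition 1 (no descendant of U in the set): holds — descendants of U are {J, Q, V}; none are in {L, P}.
Condition 2 (every backdoor path blocked by {L, P}):
  P1: blocked at fork node L ∈ conditioning set.
  P2: blocked at chain node P ∈ conditioning set.
  P3: blocked at chain node P ∈ conditioning set.
  P4: blocked at fork node P ∈ conditioning set.
  P5: blocked at fork node P ∈ conditioning set.
{L, P} satisfies the backdoor criterion.

Yes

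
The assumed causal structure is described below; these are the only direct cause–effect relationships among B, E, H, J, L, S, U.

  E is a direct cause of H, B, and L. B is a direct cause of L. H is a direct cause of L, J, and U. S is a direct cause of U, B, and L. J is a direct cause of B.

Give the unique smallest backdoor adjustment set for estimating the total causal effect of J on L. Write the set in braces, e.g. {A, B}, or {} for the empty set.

Variables eligible for adjustment (non-descendants of J, excluding J and L): {E, H, S, U}.
Backdoor paths from J to L:
  P1: J <- H <- E -> B <- S -> L
  P2: J <- H <- E -> B -> L
  P3: J <- H <- E -> L
  P4: J <- H -> U <- S -> B <- E -> L
  P5: J <- H -> U <- S -> B -> L
  P6: J <- H -> U <- S -> L
  P7: J <- H -> L
The empty set is not sufficient: P2 (J <- H <- E -> B -> L) has no collider blocking it and no conditioned non-collider, so it is open.
Try {H}:
  P1: blocked at chain node H ∈ conditioning set.
  P2: blocked at chain node H ∈ conditioning set.
  P3: blocked at chain node H ∈ conditioning set.
  P4: blocked at fork node H ∈ conditioning set.
  P5: blocked at fork node H ∈ conditioning set.
  P6: blocked at fork node H ∈ conditioning set.
  P7: blocked at fork node H ∈ conditioning set.
{H} contains no descendant of J and blocks every backdoor path.
No other singleton works — e.g. {S} leaves P2 open — so {H} is the unique smallest valid adjustment set.

{H}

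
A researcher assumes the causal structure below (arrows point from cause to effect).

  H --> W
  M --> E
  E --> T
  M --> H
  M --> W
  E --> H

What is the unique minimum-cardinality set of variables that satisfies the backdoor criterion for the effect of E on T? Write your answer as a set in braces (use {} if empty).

{}

Variables eligible for adjustment (non-descendants of E, excluding E and T): {M}.
Backdoor paths from E to T:
  (none)
With no backdoor paths the empty set already satisfies the criterion, and it is trivially minimal.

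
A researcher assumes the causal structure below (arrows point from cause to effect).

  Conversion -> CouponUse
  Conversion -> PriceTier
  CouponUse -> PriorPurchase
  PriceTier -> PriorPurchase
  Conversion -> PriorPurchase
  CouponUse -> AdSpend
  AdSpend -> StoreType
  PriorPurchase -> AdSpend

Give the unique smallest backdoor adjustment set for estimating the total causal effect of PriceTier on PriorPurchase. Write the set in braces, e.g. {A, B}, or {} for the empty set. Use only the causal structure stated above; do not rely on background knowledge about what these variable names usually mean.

{Conversion}

Variables eligible for adjustment (non-descendants of PriceTier, excluding PriceTier and PriorPurchase): {Conversion, CouponUse}.
Backdoor paths from PriceTier to PriorPurchase:
  P1: PriceTier <- Conversion -> CouponUse -> PriorPurchase
  P2: PriceTier <- Conversion -> CouponUse -> AdSpend <- PriorPurchase
  P3: PriceTier <- Conversion -> PriorPurchase
The empty set is not sufficient: P1 (PriceTier <- Conversion -> CouponUse -> PriorPurchase) has no collider blocking it and no conditioned non-collider, so it is open.
Try {Conversion}:
  P1: blocked at fork node Conversion ∈ conditioning set.
  P2: blocked at fork node Conversion ∈ conditioning set.
  P3: blocked at fork node Conversion ∈ conditioning set.
{Conversion} contains no descendant of PriceTier and blocks every backdoor path.
No other singleton works — e.g. {CouponUse} leaves P3 open — so {Conversion} is the unique smallest valid adjustment set.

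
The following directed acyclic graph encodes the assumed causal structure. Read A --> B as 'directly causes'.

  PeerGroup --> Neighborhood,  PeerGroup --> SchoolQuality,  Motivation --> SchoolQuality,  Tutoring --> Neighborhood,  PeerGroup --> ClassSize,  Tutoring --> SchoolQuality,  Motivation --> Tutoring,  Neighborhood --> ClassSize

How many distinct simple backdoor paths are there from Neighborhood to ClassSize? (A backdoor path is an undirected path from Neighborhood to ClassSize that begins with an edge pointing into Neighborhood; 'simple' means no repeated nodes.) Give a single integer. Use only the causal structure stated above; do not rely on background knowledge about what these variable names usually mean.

A backdoor path from Neighborhood to ClassSize is any simple undirected path whose first edge points into Neighborhood (i.e. leaves Neighborhood via a parent).
Parents of Neighborhood: {PeerGroup, Tutoring}.
Enumerating:
  P1: Neighborhood <- Tutoring <- Motivation -> SchoolQuality <- PeerGroup -> ClassSize
  P2: Neighborhood <- Tutoring -> SchoolQuality <- PeerGroup -> ClassSize
  P3: Neighborhood <- PeerGroup -> ClassSize
That exhausts the simple backdoor paths. Count: 3.

3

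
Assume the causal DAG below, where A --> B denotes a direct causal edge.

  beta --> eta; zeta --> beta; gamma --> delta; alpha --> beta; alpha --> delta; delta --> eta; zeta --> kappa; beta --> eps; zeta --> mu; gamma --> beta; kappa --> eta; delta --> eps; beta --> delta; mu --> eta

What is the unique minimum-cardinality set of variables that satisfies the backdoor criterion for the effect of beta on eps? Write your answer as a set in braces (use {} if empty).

{alpha, gamma}

Variables eligible for adjustment (non-descendants of beta, excluding beta and eps): {alpha, gamma, kappa, mu, zeta}.
Backdoor paths from beta to eps:
  P1: beta <- alpha -> delta -> eps
  P2: beta <- gamma -> delta -> eps
  P3: beta <- zeta -> kappa -> eta <- delta -> eps
  P4: beta <- zeta -> mu -> eta <- delta -> eps
The empty set is not sufficient: P1 (beta <- alpha -> delta -> eps) has no collider blocking it and no conditioned non-collider, so it is open.
Try {alpha, gamma}:
  P1: blocked at fork node alpha ∈ conditioning set.
  P2: blocked at fork node gamma ∈ conditioning set.
  P3: blocked at collider eta (neither it nor any descendant is in the conditioning set).
  P4: blocked at collider eta (neither it nor any descendant is in the conditioning set).
{alpha, gamma} contains no descendant of beta and blocks every backdoor path.
Every element of {alpha, gamma} is needed (dropping alpha leaves P1 open; dropping gamma leaves P2 open), so no proper subset is valid.
Among all size-2 subsets of the eligible variables, only {alpha, gamma} blocks every backdoor path, so it is the unique smallest valid adjustment set.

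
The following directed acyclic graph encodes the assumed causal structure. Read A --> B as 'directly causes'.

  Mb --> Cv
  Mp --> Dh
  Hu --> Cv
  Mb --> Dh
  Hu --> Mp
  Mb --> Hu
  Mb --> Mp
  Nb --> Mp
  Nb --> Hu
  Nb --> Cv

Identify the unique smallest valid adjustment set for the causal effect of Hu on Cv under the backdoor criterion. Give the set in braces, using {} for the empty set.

{Mb, Nb}

Variables eligible for adjustment (non-descendants of Hu, excluding Hu and Cv): {Mb, Nb}.
Backdoor paths from Hu to Cv:
  P1: Hu <- Nb -> Cv
  P2: Hu <- Nb -> Mp <- Mb -> Cv
  P3: Hu <- Nb -> Mp -> Dh <- Mb -> Cv
  P4: Hu <- Mb -> Cv
  P5: Hu <- Mb -> Mp <- Nb -> Cv
  P6: Hu <- Mb -> Dh <- Mp <- Nb -> Cv
The empty set is not sufficient: P1 (Hu <- Nb -> Cv) has no collider blocking it and no conditioned non-collider, so it is open.
Try {Mb, Nb}:
  P1: blocked at fork node Nb ∈ conditioning set.
  P2: blocked at fork node Nb ∈ conditioning set.
  P3: blocked at fork node Nb ∈ conditioning set.
  P4: blocked at fork node Mb ∈ conditioning set.
  P5: blocked at fork node Mb ∈ conditioning set.
  P6: blocked at fork node Mb ∈ conditioning set.
{Mb, Nb} contains no descendant of Hu and blocks every backdoor path.
Every element of {Mb, Nb} is needed (dropping Mb leaves P4 open; dropping Nb leaves P1 open), so no proper subset is valid.
Among all size-2 subsets of the eligible variables, only {Mb, Nb} blocks every backdoor path, so it is the unique smallest valid adjustment set.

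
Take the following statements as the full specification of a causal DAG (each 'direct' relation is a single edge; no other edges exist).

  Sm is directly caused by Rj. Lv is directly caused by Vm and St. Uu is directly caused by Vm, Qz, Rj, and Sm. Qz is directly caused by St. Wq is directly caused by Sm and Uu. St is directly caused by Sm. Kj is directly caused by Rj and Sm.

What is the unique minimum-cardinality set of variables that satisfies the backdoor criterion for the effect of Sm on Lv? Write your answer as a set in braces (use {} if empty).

{}

Variables eligible for adjustment (non-descendants of Sm, excluding Sm and Lv): {Rj, Vm}.
Backdoor paths from Sm to Lv:
  P1: Sm <- Rj -> Uu <- Vm -> Lv
  P2: Sm <- Rj -> Uu <- Qz <- St -> Lv
Each backdoor path contains an unconditioned collider, so every path is already blocked with the empty conditioning set:
  P1: blocked at collider Uu (neither it nor any descendant is in the conditioning set).
  P2: blocked at collider Uu (neither it nor any descendant is in the conditioning set).
The empty set is therefore the unique smallest valid set.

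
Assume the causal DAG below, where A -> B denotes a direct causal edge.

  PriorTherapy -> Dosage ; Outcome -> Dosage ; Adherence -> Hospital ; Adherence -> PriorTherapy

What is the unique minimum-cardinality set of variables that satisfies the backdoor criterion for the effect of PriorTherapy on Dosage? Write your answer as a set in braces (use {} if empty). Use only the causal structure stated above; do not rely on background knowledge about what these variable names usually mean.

Variables eligible for adjustment (non-descendants of PriorTherapy, excluding PriorTherapy and Dosage): {Adherence, Hospital, Outcome}.
Backdoor paths from PriorTherapy to Dosage:
  (none)
With no backdoor paths the empty set already satisfies the criterion, and it is trivially minimal.

{}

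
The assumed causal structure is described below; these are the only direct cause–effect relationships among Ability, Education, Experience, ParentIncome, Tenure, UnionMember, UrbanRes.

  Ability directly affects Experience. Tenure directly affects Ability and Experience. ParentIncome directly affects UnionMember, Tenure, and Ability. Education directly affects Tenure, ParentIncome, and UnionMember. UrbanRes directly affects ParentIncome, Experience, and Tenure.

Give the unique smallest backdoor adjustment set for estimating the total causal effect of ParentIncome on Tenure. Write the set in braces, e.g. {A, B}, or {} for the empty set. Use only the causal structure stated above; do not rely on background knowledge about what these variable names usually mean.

{Education, UrbanRes}

Variables eligible for adjustment (non-descendants of ParentIncome, excluding ParentIncome and Tenure): {Education, UrbanRes}.
Backdoor paths from ParentIncome to Tenure:
  P1: ParentIncome <- UrbanRes -> Tenure
  P2: ParentIncome <- UrbanRes -> Experience <- Tenure
  P3: ParentIncome <- UrbanRes -> Experience <- Ability <- Tenure
  P4: ParentIncome <- Education -> Tenure
The empty set is not sufficient: P1 (ParentIncome <- UrbanRes -> Tenure) has no collider blocking it and no conditioned non-collider, so it is open.
Try {Education, UrbanRes}:
  P1: blocked at fork node UrbanRes ∈ conditioning set.
  P2: blocked at fork node UrbanRes ∈ conditioning set.
  P3: blocked at fork node UrbanRes ∈ conditioning set.
  P4: blocked at fork node Education ∈ conditioning set.
{Education, UrbanRes} contains no descendant of ParentIncome and blocks every backdoor path.
Every element of {Education, UrbanRes} is needed (dropping Education leaves P4 open; dropping UrbanRes leaves P1 open), so no proper subset is valid.
Among all size-2 subsets of the eligible variables, only {Education, UrbanRes} blocks every backdoor path, so it is the unique smallest valid adjustment set.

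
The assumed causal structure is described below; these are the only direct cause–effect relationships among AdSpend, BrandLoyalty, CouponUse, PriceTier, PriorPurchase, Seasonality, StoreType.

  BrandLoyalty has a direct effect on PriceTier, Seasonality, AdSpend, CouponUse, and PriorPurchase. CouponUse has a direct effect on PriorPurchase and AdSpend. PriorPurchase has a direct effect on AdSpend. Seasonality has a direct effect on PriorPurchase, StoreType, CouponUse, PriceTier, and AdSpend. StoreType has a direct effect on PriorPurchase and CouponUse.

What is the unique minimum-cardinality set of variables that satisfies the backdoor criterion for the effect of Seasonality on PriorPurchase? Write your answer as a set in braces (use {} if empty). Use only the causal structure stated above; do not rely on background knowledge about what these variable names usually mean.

Variables eligible for adjustment (non-descendants of Seasonality, excluding Seasonality and PriorPurchase): {BrandLoyalty}.
Backdoor paths from Seasonality to PriorPurchase:
  P1: Seasonality <- BrandLoyalty -> CouponUse <- StoreType -> PriorPurchase
  P2: Seasonality <- BrandLoyalty -> CouponUse -> PriorPurchase
  P3: Seasonality <- BrandLoyalty -> CouponUse -> AdSpend <- PriorPurchase
  P4: Seasonality <- BrandLoyalty -> PriorPurchase
  P5: Seasonality <- BrandLoyalty -> AdSpend <- CouponUse <- StoreType -> PriorPurchase
  P6: Seasonality <- BrandLoyalty -> AdSpend <- CouponUse -> PriorPurchase
  P7: Seasonality <- BrandLoyalty -> AdSpend <- PriorPurchase
The empty set is not sufficient: P2 (Seasonality <- BrandLoyalty -> CouponUse -> PriorPurchase) has no collider blocking it and no conditioned non-collider, so it is open.
Try {BrandLoyalty}:
  P1: blocked at fork node BrandLoyalty ∈ conditioning set.
  P2: blocked at fork node BrandLoyalty ∈ conditioning set.
  P3: blocked at fork node BrandLoyalty ∈ conditioning set.
  P4: blocked at fork node BrandLoyalty ∈ conditioning set.
  P5: blocked at fork node BrandLoyalty ∈ conditioning set.
  P6: blocked at fork node BrandLoyalty ∈ conditioning set.
  P7: blocked at fork node BrandLoyalty ∈ conditioning set.
{BrandLoyalty} contains no descendant of Seasonality and blocks every backdoor path.
{BrandLoyalty} is the unique smallest valid adjustment set.

{BrandLoyalty}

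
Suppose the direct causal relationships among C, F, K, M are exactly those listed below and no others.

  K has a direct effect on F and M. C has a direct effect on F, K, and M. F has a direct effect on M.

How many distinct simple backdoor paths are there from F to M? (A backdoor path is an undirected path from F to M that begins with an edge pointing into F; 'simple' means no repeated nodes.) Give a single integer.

4

A backdoor path from F to M is any simple undirected path whose first edge points into F (i.e. leaves F via a parent).
Parents of F: {C, K}.
Enumerating:
  P1: F <- C -> K -> M
  P2: F <- C -> M
  P3: F <- K <- C -> M
  P4: F <- K -> M
That exhausts the simple backdoor paths. Count: 4.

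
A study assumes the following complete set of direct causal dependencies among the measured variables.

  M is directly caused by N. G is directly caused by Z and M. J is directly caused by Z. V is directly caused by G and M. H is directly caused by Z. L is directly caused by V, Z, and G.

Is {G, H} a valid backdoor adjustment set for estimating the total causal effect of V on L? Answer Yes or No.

No

Backdoor paths from V to L (paths whose first edge points into V):
  P1: V <- M -> G <- Z -> L
  P2: V <- M -> G -> L
  P3: V <- G <- Z -> L
  P4: V <- G -> L
Condition 1 (no descendant of V in the set): holds — descendants of V are {L}; none are in {G, H}.
Condition 2 (every backdoor path blocked by {G, H}):
  P1: open — collider(s) G are conditioned on (or have a conditioned descendant) and no non-collider on the path is in the set.
  P2: blocked at chain node G ∈ conditioning set.
  P3: blocked at chain node G ∈ conditioning set.
  P4: blocked at fork node G ∈ conditioning set.
{G, H} does not satisfy the backdoor criterion.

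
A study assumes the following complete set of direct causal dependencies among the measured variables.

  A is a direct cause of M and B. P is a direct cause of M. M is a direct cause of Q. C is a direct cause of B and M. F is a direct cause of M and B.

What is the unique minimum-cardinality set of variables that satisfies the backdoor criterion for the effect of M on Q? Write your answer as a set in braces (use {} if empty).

{}

Variables eligible for adjustment (non-descendants of M, excluding M and Q): {A, B, C, F, P}.
Backdoor paths from M to Q:
  (none)
With no backdoor paths the empty set already satisfies the criterion, and it is trivially minimal.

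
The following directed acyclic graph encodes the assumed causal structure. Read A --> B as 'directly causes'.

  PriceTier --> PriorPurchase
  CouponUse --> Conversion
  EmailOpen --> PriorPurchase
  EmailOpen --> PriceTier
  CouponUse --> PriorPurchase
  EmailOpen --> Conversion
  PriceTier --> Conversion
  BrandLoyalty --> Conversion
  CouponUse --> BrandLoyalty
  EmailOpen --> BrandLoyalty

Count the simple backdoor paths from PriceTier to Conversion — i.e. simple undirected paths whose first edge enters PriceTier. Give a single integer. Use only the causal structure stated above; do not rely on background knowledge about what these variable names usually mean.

5

A backdoor path from PriceTier to Conversion is any simple undirected path whose first edge points into PriceTier (i.e. leaves PriceTier via a parent).
Parents of PriceTier: {EmailOpen}.
Enumerating:
  P1: PriceTier <- EmailOpen -> PriorPurchase <- CouponUse -> BrandLoyalty -> Conversion
  P2: PriceTier <- EmailOpen -> PriorPurchase <- CouponUse -> Conversion
  P3: PriceTier <- EmailOpen -> BrandLoyalty <- CouponUse -> Conversion
  P4: PriceTier <- EmailOpen -> BrandLoyalty -> Conversion
  P5: PriceTier <- EmailOpen -> Conversion
That exhausts the simple backdoor paths. Count: 5.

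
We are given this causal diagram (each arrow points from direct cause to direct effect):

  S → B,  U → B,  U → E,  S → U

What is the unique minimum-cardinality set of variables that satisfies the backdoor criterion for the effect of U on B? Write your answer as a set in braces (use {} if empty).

{S}

Variables eligible for adjustment (non-descendants of U, excluding U and B): {S}.
Backdoor paths from U to B:
  P1: U <- S -> B
The empty set is not sufficient: P1 (U <- S -> B) has no collider blocking it and no conditioned non-collider, so it is open.
Try {S}:
  P1: blocked at fork node S ∈ conditioning set.
{S} contains no descendant of U and blocks every backdoor path.
{S} is the unique smallest valid adjustment set.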